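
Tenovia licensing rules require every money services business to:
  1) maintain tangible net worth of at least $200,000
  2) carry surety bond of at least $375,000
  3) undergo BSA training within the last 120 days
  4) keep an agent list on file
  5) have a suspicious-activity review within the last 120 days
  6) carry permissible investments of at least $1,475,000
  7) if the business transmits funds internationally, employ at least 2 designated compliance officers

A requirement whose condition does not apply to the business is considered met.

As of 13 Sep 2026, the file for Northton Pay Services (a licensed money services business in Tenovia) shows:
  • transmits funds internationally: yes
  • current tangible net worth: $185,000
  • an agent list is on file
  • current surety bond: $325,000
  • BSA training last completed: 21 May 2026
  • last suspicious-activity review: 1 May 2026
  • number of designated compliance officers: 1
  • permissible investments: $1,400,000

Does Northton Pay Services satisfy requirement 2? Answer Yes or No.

No

2. surety bond $325,000 < $375,000 → not met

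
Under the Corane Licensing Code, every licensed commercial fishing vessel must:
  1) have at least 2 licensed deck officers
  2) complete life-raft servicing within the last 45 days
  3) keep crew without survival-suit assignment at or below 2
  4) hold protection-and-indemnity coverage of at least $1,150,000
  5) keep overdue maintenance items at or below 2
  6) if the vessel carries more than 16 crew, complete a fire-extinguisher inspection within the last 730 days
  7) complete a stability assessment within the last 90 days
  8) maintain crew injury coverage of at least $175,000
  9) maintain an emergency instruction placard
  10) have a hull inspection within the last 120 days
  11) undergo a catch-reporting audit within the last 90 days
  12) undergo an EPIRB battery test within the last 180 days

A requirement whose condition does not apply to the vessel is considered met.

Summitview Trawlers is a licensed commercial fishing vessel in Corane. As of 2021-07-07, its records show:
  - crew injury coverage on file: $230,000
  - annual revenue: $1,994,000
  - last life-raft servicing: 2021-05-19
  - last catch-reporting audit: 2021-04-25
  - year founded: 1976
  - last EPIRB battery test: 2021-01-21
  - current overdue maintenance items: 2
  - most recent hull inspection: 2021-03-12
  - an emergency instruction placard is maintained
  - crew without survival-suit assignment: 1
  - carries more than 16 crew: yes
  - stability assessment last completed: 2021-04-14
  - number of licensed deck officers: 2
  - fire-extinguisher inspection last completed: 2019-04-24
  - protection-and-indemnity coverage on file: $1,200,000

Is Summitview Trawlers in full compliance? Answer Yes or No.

No

1. licensed deck officers 2 ≥ 2 → met
2. life-raft servicing 49 days ago vs limit 45 → not met
3. crew without survival-suit assignment 1 ≤ 2 → met
4. protection-and-indemnity coverage $1,200,000 ≥ $1,150,000 → met
5. overdue maintenance items 2 ≤ 2 → met
6. condition 'carries more than 16 crew' holds; fire-extinguisher inspection 805 days ago vs limit 730 → not met
7. stability assessment 84 days ago vs limit 90 → met
8. crew injury coverage $230,000 ≥ $175,000 → met
9. emergency instruction placard present → met
10. hull inspection 117 days ago vs limit 120 → met
11. catch-reporting audit 73 days ago vs limit 90 → met
12. EPIRB battery test 167 days ago vs limit 180 → met
Not met: 2, 6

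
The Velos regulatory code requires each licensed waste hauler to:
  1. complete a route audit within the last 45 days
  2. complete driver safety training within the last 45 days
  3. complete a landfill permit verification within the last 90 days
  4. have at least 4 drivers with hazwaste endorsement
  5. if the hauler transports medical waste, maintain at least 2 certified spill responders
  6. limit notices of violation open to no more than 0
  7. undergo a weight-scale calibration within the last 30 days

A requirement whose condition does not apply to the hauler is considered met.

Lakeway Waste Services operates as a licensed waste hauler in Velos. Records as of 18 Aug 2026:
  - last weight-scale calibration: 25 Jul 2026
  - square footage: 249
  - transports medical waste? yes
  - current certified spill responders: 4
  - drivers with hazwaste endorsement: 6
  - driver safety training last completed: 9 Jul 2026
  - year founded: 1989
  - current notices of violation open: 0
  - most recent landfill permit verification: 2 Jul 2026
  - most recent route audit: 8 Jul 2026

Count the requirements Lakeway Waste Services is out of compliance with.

1. route audit 41 days ago vs limit 45 → met
2. driver safety training 40 days ago vs limit 45 → met
3. landfill permit verification 47 days ago vs limit 90 → met
4. drivers with hazwaste endorsement 6 ≥ 4 → met
5. condition 'transports medical waste' holds; certified spill responders 4 ≥ 2 → met
6. notices of violation open 0 ≤ 0 → met
7. weight-scale calibration 24 days ago vs limit 30 → met
Not met: 0 of 7

0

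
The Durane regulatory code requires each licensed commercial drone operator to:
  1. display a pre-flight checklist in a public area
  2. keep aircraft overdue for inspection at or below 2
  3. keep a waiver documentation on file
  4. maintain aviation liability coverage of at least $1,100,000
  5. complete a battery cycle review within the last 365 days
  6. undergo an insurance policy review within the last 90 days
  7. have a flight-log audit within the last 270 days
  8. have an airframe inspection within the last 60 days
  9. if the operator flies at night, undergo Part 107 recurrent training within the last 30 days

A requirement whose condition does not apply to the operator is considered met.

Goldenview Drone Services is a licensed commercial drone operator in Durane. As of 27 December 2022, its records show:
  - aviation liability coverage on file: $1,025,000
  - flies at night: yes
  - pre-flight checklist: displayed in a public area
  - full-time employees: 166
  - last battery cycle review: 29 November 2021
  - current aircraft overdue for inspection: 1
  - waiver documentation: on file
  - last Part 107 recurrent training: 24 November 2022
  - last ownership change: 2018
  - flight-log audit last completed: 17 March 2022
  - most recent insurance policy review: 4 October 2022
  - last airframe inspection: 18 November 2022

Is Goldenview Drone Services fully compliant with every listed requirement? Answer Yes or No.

1. pre-flight checklist present → met
2. aircraft overdue for inspection 1 ≤ 2 → met
3. waiver documentation present → met
4. aviation liability coverage $1,025,000 < $1,100,000 → not met
5. battery cycle review 393 days ago vs limit 365 → not met
6. insurance policy review 84 days ago vs limit 90 → met
7. flight-log audit 285 days ago vs limit 270 → not met
8. airframe inspection 39 days ago vs limit 60 → met
9. condition 'flies at night' holds; Part 107 recurrent training 33 days ago vs limit 30 → not met
Not met: 4, 5, 7, 9

No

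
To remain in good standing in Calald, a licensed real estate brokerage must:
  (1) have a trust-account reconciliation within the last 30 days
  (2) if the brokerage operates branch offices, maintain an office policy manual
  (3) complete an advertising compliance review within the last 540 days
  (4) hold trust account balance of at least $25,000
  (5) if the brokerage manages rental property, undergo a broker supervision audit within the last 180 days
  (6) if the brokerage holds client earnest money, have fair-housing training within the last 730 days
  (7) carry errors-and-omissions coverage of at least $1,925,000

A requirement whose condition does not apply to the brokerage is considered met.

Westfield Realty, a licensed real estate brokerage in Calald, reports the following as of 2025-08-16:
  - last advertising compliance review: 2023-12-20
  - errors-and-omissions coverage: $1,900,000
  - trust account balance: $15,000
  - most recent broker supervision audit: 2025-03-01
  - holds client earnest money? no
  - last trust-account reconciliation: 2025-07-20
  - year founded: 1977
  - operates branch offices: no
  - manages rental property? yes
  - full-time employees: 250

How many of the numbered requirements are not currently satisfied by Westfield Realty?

1. trust-account reconciliation 27 days ago vs limit 30 → met
2. condition 'operates branch offices' does not hold → requirement n/a → met
3. advertising compliance review 605 days ago vs limit 540 → not met
4. trust account balance $15,000 < $25,000 → not met
5. condition 'manages rental property' holds; broker supervision audit 168 days ago vs limit 180 → met
6. condition 'holds client earnest money' does not hold → requirement n/a → met
7. errors-and-omissions coverage $1,900,000 < $1,925,000 → not met
Not met: 3 of 7

3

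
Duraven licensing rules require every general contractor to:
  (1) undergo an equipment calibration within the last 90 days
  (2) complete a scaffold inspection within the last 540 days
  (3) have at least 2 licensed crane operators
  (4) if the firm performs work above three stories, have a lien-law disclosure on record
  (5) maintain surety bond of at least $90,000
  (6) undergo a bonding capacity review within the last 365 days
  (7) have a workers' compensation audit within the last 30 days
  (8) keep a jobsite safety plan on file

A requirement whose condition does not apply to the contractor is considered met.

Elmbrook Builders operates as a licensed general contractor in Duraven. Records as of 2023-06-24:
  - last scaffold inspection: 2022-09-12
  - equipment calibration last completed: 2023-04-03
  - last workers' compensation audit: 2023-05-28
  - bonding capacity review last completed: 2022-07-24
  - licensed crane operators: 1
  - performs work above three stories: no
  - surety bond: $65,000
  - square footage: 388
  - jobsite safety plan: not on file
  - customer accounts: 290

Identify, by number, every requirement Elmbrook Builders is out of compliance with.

1. equipment calibration 82 days ago vs limit 90 → met
2. scaffold inspection 285 days ago vs limit 540 → met
3. licensed crane operators 1 < 2 → not met
4. condition 'performs work above three stories' does not hold → requirement n/a → met
5. surety bond $65,000 < $90,000 → not met
6. bonding capacity review 335 days ago vs limit 365 → met
7. workers' compensation audit 27 days ago vs limit 30 → met
8. jobsite safety plan absent → not met
Not met: 3, 5, 8

3, 5, 8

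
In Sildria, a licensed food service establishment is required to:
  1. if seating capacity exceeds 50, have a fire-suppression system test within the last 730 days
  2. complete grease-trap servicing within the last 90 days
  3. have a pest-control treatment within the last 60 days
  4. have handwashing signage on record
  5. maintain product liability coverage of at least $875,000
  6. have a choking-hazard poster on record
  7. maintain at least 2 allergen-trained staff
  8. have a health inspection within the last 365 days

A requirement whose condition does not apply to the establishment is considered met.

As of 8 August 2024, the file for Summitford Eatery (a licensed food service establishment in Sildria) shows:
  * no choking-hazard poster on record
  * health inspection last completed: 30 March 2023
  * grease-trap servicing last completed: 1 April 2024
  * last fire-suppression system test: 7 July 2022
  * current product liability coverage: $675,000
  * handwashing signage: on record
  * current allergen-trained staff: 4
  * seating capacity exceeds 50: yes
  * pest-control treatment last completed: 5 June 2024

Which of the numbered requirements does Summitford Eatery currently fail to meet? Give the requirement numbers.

1, 2, 3, 5, 6, 8

1. condition 'seating capacity exceeds 50' holds; fire-suppression system test 763 days ago vs limit 730 → not met
2. grease-trap servicing 129 days ago vs limit 90 → not met
3. pest-control treatment 64 days ago vs limit 60 → not met
4. handwashing signage present → met
5. product liability coverage $675,000 < $875,000 → not met
6. choking-hazard poster absent → not met
7. allergen-trained staff 4 ≥ 2 → met
8. health inspection 497 days ago vs limit 365 → not met
Not met: 1, 2, 3, 5, 6, 8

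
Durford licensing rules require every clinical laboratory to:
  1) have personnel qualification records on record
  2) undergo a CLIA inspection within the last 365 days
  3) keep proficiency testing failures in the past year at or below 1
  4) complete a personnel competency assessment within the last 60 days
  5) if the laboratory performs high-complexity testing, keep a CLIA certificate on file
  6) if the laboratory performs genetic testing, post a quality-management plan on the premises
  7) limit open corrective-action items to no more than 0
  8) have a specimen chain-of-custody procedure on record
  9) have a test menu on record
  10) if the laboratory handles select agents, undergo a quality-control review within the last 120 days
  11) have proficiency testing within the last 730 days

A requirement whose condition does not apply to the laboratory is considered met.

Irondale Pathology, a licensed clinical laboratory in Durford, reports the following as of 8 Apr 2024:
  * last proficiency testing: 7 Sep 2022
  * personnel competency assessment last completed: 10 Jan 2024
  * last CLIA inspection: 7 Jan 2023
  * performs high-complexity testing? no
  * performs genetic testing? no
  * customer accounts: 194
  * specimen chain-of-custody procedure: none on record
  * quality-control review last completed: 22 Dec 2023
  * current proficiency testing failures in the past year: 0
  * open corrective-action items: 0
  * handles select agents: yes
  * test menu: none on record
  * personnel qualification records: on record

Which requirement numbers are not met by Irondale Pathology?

1. personnel qualification records present → met
2. CLIA inspection 457 days ago vs limit 365 → not met
3. proficiency testing failures in the past year 0 ≤ 1 → met
4. personnel competency assessment 89 days ago vs limit 60 → not met
5. condition 'performs high-complexity testing' does not hold → requirement n/a → met
6. condition 'performs genetic testing' does not hold → requirement n/a → met
7. open corrective-action items 0 ≤ 0 → met
8. specimen chain-of-custody procedure absent → not met
9. test menu absent → not met
10. condition 'handles select agents' holds; quality-control review 108 days ago vs limit 120 → met
11. proficiency testing 579 days ago vs limit 730 → met
Not met: 2, 4, 8, 9

2, 4, 8, 9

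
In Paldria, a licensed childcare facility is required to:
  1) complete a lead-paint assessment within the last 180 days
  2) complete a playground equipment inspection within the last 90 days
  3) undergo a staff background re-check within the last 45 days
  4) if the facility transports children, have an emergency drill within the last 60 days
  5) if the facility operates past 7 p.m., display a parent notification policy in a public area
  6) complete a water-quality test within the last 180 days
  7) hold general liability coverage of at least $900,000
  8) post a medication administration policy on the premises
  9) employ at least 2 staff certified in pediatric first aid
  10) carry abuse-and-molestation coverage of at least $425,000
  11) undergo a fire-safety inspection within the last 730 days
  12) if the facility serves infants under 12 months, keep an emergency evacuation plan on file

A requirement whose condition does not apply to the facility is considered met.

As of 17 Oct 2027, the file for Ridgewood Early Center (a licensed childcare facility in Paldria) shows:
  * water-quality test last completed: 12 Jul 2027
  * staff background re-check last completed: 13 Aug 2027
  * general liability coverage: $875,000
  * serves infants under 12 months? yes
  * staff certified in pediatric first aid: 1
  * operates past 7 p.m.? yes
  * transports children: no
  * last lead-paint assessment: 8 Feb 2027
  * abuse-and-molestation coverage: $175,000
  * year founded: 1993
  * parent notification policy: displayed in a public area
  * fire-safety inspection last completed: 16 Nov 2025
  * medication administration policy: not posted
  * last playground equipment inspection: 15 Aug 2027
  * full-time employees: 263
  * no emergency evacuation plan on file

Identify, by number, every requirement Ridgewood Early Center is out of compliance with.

1. lead-paint assessment 251 days ago vs limit 180 → not met
2. playground equipment inspection 63 days ago vs limit 90 → met
3. staff background re-check 65 days ago vs limit 45 → not met
4. condition 'transports children' does not hold → requirement n/a → met
5. condition 'operates past 7 p.m.' holds; parent notification policy present → met
6. water-quality test 97 days ago vs limit 180 → met
7. general liability coverage $875,000 < $900,000 → not met
8. medication administration policy absent → not met
9. staff certified in pediatric first aid 1 < 2 → not met
10. abuse-and-molestation coverage $175,000 < $425,000 → not met
11. fire-safety inspection 700 days ago vs limit 730 → met
12. condition 'serves infants under 12 months' holds; emergency evacuation plan absent → not met
Not met: 1, 3, 7, 8, 9, 10, 12

1, 3, 7, 8, 9, 10, 12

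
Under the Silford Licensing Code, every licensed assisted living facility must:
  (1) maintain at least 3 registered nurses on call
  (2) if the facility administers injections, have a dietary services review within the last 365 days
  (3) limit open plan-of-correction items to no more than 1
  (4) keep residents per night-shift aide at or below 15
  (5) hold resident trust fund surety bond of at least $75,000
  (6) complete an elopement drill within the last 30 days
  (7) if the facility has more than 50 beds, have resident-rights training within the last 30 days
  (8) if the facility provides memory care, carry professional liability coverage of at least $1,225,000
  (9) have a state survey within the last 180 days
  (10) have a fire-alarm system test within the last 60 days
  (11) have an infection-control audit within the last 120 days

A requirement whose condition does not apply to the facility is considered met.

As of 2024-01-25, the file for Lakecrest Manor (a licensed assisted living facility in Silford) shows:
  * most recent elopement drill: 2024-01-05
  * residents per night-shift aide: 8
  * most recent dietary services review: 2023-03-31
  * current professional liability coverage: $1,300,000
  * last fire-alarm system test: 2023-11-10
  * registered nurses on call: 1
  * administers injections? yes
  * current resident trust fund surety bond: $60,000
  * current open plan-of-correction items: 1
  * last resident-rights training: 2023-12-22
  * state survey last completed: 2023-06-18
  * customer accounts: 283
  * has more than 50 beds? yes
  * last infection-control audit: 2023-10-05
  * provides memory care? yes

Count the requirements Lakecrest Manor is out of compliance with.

5

1. registered nurses on call 1 < 3 → not met
2. condition 'administers injections' holds; dietary services review 300 days ago vs limit 365 → met
3. open plan-of-correction items 1 ≤ 1 → met
4. residents per night-shift aide 8 ≤ 15 → met
5. resident trust fund surety bond $60,000 < $75,000 → not met
6. elopement drill 20 days ago vs limit 30 → met
7. condition 'has more than 50 beds' holds; resident-rights training 34 days ago vs limit 30 → not met
8. condition 'provides memory care' holds; professional liability coverage $1,300,000 ≥ $1,225,000 → met
9. state survey 221 days ago vs limit 180 → not met
10. fire-alarm system test 76 days ago vs limit 60 → not met
11. infection-control audit 112 days ago vs limit 120 → met
Not met: 5 of 11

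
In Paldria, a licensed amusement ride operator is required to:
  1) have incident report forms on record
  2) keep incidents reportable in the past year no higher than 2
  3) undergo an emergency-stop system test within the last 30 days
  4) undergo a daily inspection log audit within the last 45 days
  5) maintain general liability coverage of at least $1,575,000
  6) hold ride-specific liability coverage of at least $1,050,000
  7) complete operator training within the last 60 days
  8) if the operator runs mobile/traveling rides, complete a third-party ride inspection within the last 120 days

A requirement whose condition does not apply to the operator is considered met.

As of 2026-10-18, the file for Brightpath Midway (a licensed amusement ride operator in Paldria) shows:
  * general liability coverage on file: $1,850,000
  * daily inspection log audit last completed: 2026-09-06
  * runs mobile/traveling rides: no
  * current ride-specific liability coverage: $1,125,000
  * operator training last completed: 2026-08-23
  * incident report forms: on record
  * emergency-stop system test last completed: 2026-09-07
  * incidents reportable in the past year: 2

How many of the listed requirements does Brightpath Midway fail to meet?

1

1. incident report forms present → met
2. incidents reportable in the past year 2 ≤ 2 → met
3. emergency-stop system test 41 days ago vs limit 30 → not met
4. daily inspection log audit 42 days ago vs limit 45 → met
5. general liability coverage $1,850,000 ≥ $1,575,000 → met
6. ride-specific liability coverage $1,125,000 ≥ $1,050,000 → met
7. operator training 56 days ago vs limit 60 → met
8. condition 'runs mobile/traveling rides' does not hold → requirement n/a → met
Not met: 1 of 8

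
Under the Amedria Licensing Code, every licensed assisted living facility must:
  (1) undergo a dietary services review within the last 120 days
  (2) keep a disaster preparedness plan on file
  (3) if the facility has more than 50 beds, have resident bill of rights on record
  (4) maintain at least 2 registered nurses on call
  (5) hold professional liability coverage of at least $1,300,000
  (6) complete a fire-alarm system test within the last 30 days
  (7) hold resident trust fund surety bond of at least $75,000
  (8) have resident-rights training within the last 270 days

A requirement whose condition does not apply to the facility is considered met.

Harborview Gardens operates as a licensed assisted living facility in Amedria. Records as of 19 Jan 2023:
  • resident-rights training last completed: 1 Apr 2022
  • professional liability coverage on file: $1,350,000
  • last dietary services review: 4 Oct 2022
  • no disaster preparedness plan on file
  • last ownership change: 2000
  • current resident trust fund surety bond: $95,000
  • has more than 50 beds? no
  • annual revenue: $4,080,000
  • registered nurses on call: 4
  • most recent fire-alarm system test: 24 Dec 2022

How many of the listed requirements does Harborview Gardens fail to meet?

2

1. dietary services review 107 days ago vs limit 120 → met
2. disaster preparedness plan absent → not met
3. condition 'has more than 50 beds' does not hold → requirement n/a → met
4. registered nurses on call 4 ≥ 2 → met
5. professional liability coverage $1,350,000 ≥ $1,300,000 → met
6. fire-alarm system test 26 days ago vs limit 30 → met
7. resident trust fund surety bond $95,000 ≥ $75,000 → met
8. resident-rights training 293 days ago vs limit 270 → not met
Not met: 2 of 8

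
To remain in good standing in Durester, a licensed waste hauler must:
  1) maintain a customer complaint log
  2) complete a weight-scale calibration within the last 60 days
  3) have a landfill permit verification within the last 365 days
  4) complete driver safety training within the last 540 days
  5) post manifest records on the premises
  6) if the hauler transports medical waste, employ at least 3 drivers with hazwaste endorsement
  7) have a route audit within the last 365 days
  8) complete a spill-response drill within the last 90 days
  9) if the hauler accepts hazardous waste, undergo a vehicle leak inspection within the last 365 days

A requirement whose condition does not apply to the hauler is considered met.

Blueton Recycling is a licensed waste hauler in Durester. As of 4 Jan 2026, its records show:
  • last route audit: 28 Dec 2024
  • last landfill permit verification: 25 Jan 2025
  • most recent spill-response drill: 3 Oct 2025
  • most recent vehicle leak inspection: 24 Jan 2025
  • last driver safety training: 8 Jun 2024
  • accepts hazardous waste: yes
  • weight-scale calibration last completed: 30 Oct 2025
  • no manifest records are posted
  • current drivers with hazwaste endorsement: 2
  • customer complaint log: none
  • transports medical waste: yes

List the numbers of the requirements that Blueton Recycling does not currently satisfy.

1. customer complaint log absent → not met
2. weight-scale calibration 66 days ago vs limit 60 → not met
3. landfill permit verification 344 days ago vs limit 365 → met
4. driver safety training 575 days ago vs limit 540 → not met
5. manifest records absent → not met
6. condition 'transports medical waste' holds; drivers with hazwaste endorsement 2 < 3 → not met
7. route audit 372 days ago vs limit 365 → not met
8. spill-response drill 93 days ago vs limit 90 → not met
9. condition 'accepts hazardous waste' holds; vehicle leak inspection 345 days ago vs limit 365 → met
Not met: 1, 2, 4, 5, 6, 7, 8

1, 2, 4, 5, 6, 7, 8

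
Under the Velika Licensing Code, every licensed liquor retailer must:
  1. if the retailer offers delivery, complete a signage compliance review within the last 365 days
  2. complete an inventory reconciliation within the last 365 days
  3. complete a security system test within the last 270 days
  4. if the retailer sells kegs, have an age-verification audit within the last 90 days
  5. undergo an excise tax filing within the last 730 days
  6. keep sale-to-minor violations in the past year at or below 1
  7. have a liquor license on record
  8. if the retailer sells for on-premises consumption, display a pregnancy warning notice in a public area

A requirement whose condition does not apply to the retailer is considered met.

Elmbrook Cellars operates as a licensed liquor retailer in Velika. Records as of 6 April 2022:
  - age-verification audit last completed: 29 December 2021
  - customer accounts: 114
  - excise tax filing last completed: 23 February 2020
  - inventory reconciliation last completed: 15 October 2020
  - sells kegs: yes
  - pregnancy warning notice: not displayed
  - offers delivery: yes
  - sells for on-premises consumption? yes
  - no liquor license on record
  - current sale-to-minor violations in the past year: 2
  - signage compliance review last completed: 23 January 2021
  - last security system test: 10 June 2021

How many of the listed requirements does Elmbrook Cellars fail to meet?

8

1. condition 'offers delivery' holds; signage compliance review 438 days ago vs limit 365 → not met
2. inventory reconciliation 538 days ago vs limit 365 → not met
3. security system test 300 days ago vs limit 270 → not met
4. condition 'sells kegs' holds; age-verification audit 98 days ago vs limit 90 → not met
5. excise tax filing 773 days ago vs limit 730 → not met
6. sale-to-minor violations in the past year 2 > 1 → not met
7. liquor license absent → not met
8. condition 'sells for on-premises consumption' holds; pregnancy warning notice absent → not met
Not met: 8 of 8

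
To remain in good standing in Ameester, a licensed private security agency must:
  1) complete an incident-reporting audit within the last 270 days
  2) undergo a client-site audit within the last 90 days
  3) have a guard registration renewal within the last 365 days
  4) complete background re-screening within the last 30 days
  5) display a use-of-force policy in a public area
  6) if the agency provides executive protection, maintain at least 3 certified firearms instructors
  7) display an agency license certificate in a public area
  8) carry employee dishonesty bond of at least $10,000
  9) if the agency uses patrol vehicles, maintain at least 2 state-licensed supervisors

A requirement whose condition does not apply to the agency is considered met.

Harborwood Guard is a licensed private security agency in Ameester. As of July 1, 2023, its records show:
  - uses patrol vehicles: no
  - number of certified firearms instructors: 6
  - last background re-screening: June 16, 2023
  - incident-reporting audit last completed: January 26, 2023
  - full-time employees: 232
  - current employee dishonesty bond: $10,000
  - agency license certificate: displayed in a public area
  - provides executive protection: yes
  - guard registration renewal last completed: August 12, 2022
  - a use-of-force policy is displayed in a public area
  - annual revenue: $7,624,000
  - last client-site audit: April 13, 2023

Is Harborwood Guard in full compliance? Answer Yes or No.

1. incident-reporting audit 156 days ago vs limit 270 → met
2. client-site audit 79 days ago vs limit 90 → met
3. guard registration renewal 323 days ago vs limit 365 → met
4. background re-screening 15 days ago vs limit 30 → met
5. use-of-force policy present → met
6. condition 'provides executive protection' holds; certified firearms instructors 6 ≥ 3 → met
7. agency license certificate present → met
8. employee dishonesty bond $10,000 ≥ $10,000 → met
9. condition 'uses patrol vehicles' does not hold → requirement n/a → met
All met.

Yes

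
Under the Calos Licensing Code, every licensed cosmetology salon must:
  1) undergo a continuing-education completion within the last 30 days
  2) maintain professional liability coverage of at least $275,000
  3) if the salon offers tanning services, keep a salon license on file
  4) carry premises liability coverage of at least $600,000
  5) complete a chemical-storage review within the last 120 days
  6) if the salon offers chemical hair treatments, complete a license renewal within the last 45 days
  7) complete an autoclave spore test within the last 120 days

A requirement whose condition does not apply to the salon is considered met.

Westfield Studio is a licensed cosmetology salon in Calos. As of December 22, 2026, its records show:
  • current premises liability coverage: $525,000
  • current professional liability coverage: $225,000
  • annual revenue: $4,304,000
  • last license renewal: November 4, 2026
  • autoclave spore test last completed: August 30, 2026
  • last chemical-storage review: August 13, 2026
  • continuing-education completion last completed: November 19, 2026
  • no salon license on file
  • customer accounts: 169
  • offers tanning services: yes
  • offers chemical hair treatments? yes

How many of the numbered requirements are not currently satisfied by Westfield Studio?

6

1. continuing-education completion 33 days ago vs limit 30 → not met
2. professional liability coverage $225,000 < $275,000 → not met
3. condition 'offers tanning services' holds; salon license absent → not met
4. premises liability coverage $525,000 < $600,000 → not met
5. chemical-storage review 131 days ago vs limit 120 → not met
6. condition 'offers chemical hair treatments' holds; license renewal 48 days ago vs limit 45 → not met
7. autoclave spore test 114 days ago vs limit 120 → met
Not met: 6 of 7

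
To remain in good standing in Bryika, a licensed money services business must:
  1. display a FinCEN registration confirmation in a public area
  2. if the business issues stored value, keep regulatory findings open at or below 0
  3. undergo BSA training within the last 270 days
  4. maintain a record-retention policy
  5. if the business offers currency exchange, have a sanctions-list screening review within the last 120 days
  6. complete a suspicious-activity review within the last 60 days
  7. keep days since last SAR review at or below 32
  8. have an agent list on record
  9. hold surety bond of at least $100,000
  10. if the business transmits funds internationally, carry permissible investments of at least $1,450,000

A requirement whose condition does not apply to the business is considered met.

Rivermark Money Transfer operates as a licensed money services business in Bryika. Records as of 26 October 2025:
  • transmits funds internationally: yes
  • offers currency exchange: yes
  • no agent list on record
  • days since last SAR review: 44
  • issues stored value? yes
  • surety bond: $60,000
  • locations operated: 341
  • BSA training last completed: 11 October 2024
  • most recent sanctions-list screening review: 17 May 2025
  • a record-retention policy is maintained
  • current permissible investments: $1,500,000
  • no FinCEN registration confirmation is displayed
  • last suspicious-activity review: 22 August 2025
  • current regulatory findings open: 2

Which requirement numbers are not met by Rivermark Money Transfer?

1, 2, 3, 5, 6, 7, 8, 9

1. FinCEN registration confirmation absent → not met
2. condition 'issues stored value' holds; regulatory findings open 2 > 0 → not met
3. BSA training 380 days ago vs limit 270 → not met
4. record-retention policy present → met
5. condition 'offers currency exchange' holds; sanctions-list screening review 162 days ago vs limit 120 → not met
6. suspicious-activity review 65 days ago vs limit 60 → not met
7. days since last SAR review 44 > 32 → not met
8. agent list absent → not met
9. surety bond $60,000 < $100,000 → not met
10. condition 'transmits funds internationally' holds; permissible investments $1,500,000 ≥ $1,450,000 → met
Not met: 1, 2, 3, 5, 6, 7, 8, 9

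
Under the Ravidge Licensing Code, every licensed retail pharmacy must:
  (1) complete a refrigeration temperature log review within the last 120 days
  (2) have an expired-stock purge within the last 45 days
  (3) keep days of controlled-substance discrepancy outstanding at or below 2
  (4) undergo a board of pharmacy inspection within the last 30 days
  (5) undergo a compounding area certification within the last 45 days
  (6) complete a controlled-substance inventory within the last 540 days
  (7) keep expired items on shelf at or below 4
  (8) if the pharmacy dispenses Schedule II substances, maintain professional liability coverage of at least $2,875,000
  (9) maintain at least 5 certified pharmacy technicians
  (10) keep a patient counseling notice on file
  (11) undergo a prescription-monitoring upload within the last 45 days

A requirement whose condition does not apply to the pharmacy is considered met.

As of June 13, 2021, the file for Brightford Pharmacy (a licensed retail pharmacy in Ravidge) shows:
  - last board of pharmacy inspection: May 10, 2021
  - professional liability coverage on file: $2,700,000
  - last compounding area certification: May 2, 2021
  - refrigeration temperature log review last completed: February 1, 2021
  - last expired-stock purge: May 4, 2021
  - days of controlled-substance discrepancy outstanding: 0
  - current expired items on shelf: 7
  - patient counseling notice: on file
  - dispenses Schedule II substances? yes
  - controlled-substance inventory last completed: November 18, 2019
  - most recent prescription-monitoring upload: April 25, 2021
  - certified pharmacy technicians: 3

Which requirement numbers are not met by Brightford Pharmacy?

1, 4, 6, 7, 8, 9, 11

1. refrigeration temperature log review 132 days ago vs limit 120 → not met
2. expired-stock purge 40 days ago vs limit 45 → met
3. days of controlled-substance discrepancy outstanding 0 ≤ 2 → met
4. board of pharmacy inspection 34 days ago vs limit 30 → not met
5. compounding area certification 42 days ago vs limit 45 → met
6. controlled-substance inventory 573 days ago vs limit 540 → not met
7. expired items on shelf 7 > 4 → not met
8. condition 'dispenses Schedule II substances' holds; professional liability coverage $2,700,000 < $2,875,000 → not met
9. certified pharmacy technicians 3 < 5 → not met
10. patient counseling notice present → met
11. prescription-monitoring upload 49 days ago vs limit 45 → not met
Not met: 1, 4, 6, 7, 8, 9, 11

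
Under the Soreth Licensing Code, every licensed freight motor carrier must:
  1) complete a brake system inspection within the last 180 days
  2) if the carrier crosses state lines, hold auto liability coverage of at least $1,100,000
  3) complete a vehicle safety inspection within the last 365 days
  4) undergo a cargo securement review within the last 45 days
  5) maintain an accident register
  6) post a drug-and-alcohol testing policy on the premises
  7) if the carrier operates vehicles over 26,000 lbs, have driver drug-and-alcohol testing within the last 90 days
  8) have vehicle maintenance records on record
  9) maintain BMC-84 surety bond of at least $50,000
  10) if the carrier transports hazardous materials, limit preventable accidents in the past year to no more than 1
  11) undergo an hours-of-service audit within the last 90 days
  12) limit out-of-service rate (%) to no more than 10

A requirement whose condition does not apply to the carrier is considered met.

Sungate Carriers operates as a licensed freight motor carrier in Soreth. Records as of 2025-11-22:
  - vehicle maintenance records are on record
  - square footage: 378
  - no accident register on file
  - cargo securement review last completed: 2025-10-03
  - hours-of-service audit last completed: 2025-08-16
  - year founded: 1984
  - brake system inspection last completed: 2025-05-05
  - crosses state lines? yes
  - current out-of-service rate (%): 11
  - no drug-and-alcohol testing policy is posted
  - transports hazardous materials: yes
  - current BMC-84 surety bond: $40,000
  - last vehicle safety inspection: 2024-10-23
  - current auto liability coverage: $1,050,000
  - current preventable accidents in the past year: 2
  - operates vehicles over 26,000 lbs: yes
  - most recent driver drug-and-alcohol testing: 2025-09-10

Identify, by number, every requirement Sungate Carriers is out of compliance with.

1. brake system inspection 201 days ago vs limit 180 → not met
2. condition 'crosses state lines' holds; auto liability coverage $1,050,000 < $1,100,000 → not met
3. vehicle safety inspection 395 days ago vs limit 365 → not met
4. cargo securement review 50 days ago vs limit 45 → not met
5. accident register absent → not met
6. drug-and-alcohol testing policy absent → not met
7. condition 'operates vehicles over 26,000 lbs' holds; driver drug-and-alcohol testing 73 days ago vs limit 90 → met
8. vehicle maintenance records present → met
9. BMC-84 surety bond $40,000 < $50,000 → not met
10. condition 'transports hazardous materials' holds; preventable accidents in the past year 2 > 1 → not met
11. hours-of-service audit 98 days ago vs limit 90 → not met
12. out-of-service rate (%) 11 > 10 → not met
Not met: 1, 2, 3, 4, 5, 6, 9, 10, 11, 12

1, 2, 3, 4, 5, 6, 9, 10, 11, 12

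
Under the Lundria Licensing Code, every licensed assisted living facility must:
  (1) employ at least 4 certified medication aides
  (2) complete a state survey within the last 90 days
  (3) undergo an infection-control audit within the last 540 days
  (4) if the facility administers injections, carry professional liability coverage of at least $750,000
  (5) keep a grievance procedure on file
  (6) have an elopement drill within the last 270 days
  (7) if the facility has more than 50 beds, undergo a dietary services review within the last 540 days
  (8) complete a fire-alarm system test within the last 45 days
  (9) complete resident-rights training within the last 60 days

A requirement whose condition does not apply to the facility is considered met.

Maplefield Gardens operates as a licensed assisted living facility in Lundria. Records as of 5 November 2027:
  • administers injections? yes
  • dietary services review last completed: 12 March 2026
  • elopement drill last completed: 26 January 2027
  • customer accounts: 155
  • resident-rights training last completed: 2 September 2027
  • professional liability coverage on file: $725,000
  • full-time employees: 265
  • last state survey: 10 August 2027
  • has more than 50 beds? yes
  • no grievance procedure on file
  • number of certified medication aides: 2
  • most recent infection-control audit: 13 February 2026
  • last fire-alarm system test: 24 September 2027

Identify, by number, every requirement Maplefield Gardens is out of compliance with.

1, 3, 4, 5, 6, 7, 9

1. certified medication aides 2 < 4 → not met
2. state survey 87 days ago vs limit 90 → met
3. infection-control audit 630 days ago vs limit 540 → not met
4. condition 'administers injections' holds; professional liability coverage $725,000 < $750,000 → not met
5. grievance procedure absent → not met
6. elopement drill 283 days ago vs limit 270 → not met
7. condition 'has more than 50 beds' holds; dietary services review 603 days ago vs limit 540 → not met
8. fire-alarm system test 42 days ago vs limit 45 → met
9. resident-rights training 64 days ago vs limit 60 → not met
Not met: 1, 3, 4, 5, 6, 7, 9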